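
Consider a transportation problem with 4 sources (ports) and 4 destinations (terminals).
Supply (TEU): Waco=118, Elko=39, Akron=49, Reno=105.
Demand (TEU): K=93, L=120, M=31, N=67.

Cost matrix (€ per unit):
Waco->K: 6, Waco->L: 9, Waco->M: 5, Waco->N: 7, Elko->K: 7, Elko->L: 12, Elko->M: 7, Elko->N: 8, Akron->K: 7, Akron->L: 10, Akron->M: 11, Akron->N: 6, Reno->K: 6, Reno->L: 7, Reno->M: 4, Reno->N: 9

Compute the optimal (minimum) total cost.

2042

An optimal shipping plan:
  Waco to K: 72 × €6 = €432
  Waco to L: 15 × €9 = €135
  Waco to M: 31 × €5 = €155
  Elko to K: 21 × €7 = €147
  Elko to N: 18 × €8 = €144
  Akron to N: 49 × €6 = €294
  Reno to L: 105 × €7 = €735
Total = 432 + 135 + 155 + 147 + 144 + 294 + 735 = €2042.
(Supply check: Waco ships 118; Elko ships 39; Akron ships 49; Reno ships 105.)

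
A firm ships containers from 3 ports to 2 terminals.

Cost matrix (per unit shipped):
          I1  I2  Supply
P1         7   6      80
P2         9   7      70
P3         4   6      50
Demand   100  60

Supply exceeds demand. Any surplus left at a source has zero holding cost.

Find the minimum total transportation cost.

An optimal shipping plan:
  P1->I1: 50 TEU
  P1->I2: 30 TEU
  P2->I2: 30 TEU
  P3->I1: 50 TEU
Total cost = 940.

940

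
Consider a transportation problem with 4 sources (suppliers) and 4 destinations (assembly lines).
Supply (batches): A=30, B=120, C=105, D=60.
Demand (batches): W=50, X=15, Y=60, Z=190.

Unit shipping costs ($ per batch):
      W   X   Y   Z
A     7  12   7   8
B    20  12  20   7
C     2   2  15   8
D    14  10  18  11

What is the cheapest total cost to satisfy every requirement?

Optimal allocation:
  A to Y: 30 × $7 = $210
  B to Z: 120 × $7 = $840
  C to W: 50 × $2 = $100
  C to X: 15 × $2 = $30
  C to Y: 30 × $15 = $450
  C to Z: 10 × $8 = $80
  D to Z: 60 × $11 = $660
Total = 210 + 840 + 100 + 30 + 450 + 80 + 660 = $2370.

2370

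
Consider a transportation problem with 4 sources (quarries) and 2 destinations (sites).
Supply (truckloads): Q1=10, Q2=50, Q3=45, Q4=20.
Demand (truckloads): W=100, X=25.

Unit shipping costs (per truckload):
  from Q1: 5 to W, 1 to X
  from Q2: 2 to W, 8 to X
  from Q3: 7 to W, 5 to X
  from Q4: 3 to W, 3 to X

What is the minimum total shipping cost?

455

One minimum-cost allocation:
  Q1->X: 10 × 1 = 10
  Q2->W: 50 × 2 = 100
  Q3->W: 30 × 7 = 210
  Q3->X: 15 × 5 = 75
  Q4->W: 20 × 3 = 60
Total = 10 + 100 + 210 + 75 + 60 = 455.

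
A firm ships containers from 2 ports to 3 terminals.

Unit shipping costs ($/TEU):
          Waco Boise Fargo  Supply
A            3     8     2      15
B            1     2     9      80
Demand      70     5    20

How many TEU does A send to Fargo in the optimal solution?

Solving gives:
  A->Fargo: 15 TEU
  B->Waco: 70 TEU
  B->Boise: 5 TEU
  B->Fargo: 5 TEU
Total cost = $155.
So A→Fargo carries 15 TEU.

15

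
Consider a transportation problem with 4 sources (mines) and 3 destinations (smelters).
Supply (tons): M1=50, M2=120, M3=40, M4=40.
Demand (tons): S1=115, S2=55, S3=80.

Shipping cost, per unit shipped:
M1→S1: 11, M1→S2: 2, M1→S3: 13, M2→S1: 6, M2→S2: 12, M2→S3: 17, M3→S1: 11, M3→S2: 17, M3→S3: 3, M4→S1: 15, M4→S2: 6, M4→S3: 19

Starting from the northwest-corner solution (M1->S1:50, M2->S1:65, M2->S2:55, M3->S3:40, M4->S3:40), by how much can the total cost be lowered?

860

Current plan cost = 50·11 + 65·6 + 55·12 + 40·3 + 40·19 = 2480.
Optimal plan:
  M1–S2: 15 × 2 = 30
  M1–S3: 35 × 13 = 455
  M2–S1: 115 × 6 = 690
  M2–S3: 5 × 17 = 85
  M3–S3: 40 × 3 = 120
  M4–S2: 40 × 6 = 240
Optimal cost = 1620.
Saving = 2480 − 1620 = 860.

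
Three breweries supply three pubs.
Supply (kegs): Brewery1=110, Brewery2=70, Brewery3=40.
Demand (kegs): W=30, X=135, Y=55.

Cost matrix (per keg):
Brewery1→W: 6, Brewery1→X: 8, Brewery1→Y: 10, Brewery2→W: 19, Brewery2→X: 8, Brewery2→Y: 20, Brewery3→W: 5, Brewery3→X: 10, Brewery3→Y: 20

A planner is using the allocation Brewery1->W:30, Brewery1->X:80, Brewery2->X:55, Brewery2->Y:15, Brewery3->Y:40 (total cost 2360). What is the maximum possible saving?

Current plan cost = 30·6 + 80·8 + 55·8 + 15·20 + 40·20 = 2360.
Optimal plan:
  Brewery1 to X: 55 × 8 = 440
  Brewery1 to Y: 55 × 10 = 550
  Brewery2 to X: 70 × 8 = 560
  Brewery3 to W: 30 × 5 = 150
  Brewery3 to X: 10 × 10 = 100
Optimal cost = 1800.
Saving = 2360 − 1800 = 560.

560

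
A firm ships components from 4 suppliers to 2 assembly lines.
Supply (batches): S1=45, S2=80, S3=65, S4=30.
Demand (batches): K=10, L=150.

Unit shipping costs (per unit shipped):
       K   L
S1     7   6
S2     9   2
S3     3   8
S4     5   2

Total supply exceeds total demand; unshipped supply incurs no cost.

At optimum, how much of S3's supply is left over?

55

Minimum-cost shipments:
  S1→L: 40 × 6 = 240
  S2→L: 80 × 2 = 160
  S3→K: 10 × 3 = 30
  S4→L: 30 × 2 = 60
Total cost = 490.
S3 ships 10 of its 65, leaving 55.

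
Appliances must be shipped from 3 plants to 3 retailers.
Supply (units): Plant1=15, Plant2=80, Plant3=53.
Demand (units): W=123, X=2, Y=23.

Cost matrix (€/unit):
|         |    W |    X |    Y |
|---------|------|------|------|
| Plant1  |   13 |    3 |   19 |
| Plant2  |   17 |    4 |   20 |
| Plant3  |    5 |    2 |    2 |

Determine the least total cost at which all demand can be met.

1725

An optimal shipping plan:
  Plant1–W: 15 × €13 = €195
  Plant2–W: 78 × €17 = €1326
  Plant2–X: 2 × €4 = €8
  Plant3–W: 30 × €5 = €150
  Plant3–Y: 23 × €2 = €46
Total = 195 + 1326 + 8 + 150 + 46 = €1725.
(Supply check: Plant1 ships 15; Plant2 ships 80; Plant3 ships 53.)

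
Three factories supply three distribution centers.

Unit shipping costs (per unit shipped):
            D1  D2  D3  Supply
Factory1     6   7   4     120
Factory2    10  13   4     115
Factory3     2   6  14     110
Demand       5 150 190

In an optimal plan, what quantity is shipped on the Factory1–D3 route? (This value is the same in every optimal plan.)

Solving gives:
  Factory1–D2: 45 × 7 = 315
  Factory1–D3: 75 × 4 = 300
  Factory2–D3: 115 × 4 = 460
  Factory3–D1: 5 × 2 = 10
  Factory3–D2: 105 × 6 = 630
Total cost = 1715.
So Factory1→D3 carries 75 pallets.

75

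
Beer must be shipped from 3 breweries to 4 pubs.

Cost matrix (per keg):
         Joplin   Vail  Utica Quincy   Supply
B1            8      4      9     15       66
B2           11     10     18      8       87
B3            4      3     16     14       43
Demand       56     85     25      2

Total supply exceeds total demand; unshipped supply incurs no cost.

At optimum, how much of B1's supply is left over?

0

Minimum-cost shipments:
  B1–Vail: 41 kegs
  B1–Utica: 25 kegs
  B2–Joplin: 56 kegs
  B2–Vail: 1 kegs
  B2–Quincy: 2 kegs
  B3–Vail: 43 kegs
Total cost = 1160.
B1 ships 66 of its 66, leaving 0.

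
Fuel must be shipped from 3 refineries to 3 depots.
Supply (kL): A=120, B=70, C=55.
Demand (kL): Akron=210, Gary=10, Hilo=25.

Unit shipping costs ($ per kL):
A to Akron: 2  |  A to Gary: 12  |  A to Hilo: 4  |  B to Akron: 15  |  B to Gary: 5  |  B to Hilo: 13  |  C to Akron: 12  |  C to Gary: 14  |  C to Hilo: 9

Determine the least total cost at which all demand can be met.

One minimum-cost allocation:
  A–Akron: 120 × $2 = $240
  B–Akron: 60 × $15 = $900
  B–Gary: 10 × $5 = $50
  C–Akron: 30 × $12 = $360
  C–Hilo: 25 × $9 = $225
Total = 240 + 900 + 50 + 360 + 225 = $1775.
(Supply check: A ships 120; B ships 70; C ships 55.)

1775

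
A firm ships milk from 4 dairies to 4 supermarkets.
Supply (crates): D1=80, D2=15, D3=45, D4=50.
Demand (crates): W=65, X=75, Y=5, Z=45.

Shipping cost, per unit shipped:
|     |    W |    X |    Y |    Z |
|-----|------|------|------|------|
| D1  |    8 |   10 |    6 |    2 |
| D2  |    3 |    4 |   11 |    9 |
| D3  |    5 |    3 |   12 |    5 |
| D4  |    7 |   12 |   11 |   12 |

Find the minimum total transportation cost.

935

A cheapest plan:
  D1–W: 15 × 8 = 120
  D1–X: 15 × 10 = 150
  D1–Y: 5 × 6 = 30
  D1–Z: 45 × 2 = 90
  D2–X: 15 × 4 = 60
  D3–X: 45 × 3 = 135
  D4–W: 50 × 7 = 350
Total = 120 + 150 + 30 + 90 + 60 + 135 + 350 = 935.
(Supply check: D1 ships 80; D2 ships 15; D3 ships 45; D4 ships 50.)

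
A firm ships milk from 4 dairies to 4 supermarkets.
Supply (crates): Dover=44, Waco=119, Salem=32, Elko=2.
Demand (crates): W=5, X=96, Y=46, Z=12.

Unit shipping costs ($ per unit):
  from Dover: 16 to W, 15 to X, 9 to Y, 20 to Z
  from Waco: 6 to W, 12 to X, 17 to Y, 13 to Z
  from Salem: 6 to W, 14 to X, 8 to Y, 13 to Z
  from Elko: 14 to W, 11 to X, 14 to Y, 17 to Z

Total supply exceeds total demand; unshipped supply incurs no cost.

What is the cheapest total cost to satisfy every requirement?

A cheapest plan:
  Dover to Y: 14 × $9 = $126
  Waco to W: 5 × $6 = $30
  Waco to X: 94 × $12 = $1128
  Waco to Z: 12 × $13 = $156
  Salem to Y: 32 × $8 = $256
  Elko to X: 2 × $11 = $22
Total = 126 + 30 + 1128 + 156 + 256 + 22 = $1718.

1718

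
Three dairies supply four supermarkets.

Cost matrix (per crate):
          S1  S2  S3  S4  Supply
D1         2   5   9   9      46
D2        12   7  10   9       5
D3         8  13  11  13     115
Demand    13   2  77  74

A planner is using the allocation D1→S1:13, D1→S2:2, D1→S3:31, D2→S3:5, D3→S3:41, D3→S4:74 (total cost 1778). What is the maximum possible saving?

Current plan cost = 13·2 + 2·5 + 31·9 + 5·10 + 41·11 + 74·13 = 1778.
Optimal plan:
  D1->S1: 13 × 2 = 26
  D1->S2: 2 × 5 = 10
  D1->S4: 31 × 9 = 279
  D2->S4: 5 × 9 = 45
  D3->S3: 77 × 11 = 847
  D3->S4: 38 × 13 = 494
Optimal cost = 1701.
Saving = 1778 − 1701 = 77.

77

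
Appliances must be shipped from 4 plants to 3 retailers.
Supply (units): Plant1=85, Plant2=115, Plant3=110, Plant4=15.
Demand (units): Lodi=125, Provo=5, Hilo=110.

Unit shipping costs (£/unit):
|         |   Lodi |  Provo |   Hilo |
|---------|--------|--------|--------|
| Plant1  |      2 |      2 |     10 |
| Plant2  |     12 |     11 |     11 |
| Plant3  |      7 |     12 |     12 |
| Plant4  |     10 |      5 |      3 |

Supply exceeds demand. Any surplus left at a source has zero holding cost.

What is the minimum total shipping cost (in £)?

An optimal shipping plan:
  Plant1→Lodi: 80 units
  Plant1→Provo: 5 units
  Plant2→Hilo: 95 units
  Plant3→Lodi: 45 units
  Plant4→Hilo: 15 units
Total cost = £1575.

1575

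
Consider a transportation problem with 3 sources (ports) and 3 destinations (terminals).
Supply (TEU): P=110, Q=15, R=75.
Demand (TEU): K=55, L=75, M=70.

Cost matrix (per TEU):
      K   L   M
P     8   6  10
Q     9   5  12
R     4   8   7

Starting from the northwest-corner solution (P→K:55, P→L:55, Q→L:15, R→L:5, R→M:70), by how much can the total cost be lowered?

Current plan cost = 55·8 + 55·6 + 15·5 + 5·8 + 70·7 = 1375.
Optimal plan:
  P->L: 60 TEU
  P->M: 50 TEU
  Q->L: 15 TEU
  R->K: 55 TEU
  R->M: 20 TEU
Optimal cost = 1295.
Saving = 1375 − 1295 = 80.

80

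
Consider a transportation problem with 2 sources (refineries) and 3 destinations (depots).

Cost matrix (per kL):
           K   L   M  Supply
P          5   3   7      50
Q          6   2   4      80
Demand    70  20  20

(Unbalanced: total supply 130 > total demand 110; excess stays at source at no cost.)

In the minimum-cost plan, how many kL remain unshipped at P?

0

An optimal plan:
  P to K: 50 × 5 = 250
  Q to K: 20 × 6 = 120
  Q to L: 20 × 2 = 40
  Q to M: 20 × 4 = 80
Total cost = 490.
P ships 50 of its 50, leaving 0.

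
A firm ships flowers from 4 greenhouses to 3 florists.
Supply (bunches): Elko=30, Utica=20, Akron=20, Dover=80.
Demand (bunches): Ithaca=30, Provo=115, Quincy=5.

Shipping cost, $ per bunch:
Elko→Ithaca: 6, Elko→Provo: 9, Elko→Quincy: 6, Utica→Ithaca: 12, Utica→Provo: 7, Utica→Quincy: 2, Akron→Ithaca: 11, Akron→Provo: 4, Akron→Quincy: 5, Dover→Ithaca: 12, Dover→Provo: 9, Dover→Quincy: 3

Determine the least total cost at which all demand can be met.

One minimum-cost allocation:
  Elko–Ithaca: 30 bunches
  Utica–Provo: 20 bunches
  Akron–Provo: 20 bunches
  Dover–Provo: 75 bunches
  Dover–Quincy: 5 bunches
Total cost = $1090.

1090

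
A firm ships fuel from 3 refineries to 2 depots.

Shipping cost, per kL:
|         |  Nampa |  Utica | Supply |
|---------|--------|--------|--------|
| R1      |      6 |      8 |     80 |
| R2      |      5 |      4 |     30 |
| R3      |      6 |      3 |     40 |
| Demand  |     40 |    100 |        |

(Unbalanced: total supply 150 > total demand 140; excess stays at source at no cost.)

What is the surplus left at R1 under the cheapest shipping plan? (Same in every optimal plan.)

10

Minimum-cost shipments:
  R1->Nampa: 40 × 6 = 240
  R1->Utica: 30 × 8 = 240
  R2->Utica: 30 × 4 = 120
  R3->Utica: 40 × 3 = 120
Total cost = 720.
R1 ships 70 of its 80, leaving 10.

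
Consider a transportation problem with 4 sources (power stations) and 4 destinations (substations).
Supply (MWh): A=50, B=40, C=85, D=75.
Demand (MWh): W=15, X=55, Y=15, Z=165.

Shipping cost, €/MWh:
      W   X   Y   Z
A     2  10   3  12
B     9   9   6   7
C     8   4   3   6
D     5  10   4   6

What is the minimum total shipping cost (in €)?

1445

An optimal shipping plan:
  A->W: 15 MWh
  A->Y: 15 MWh
  A->Z: 20 MWh
  B->Z: 40 MWh
  C->X: 55 MWh
  C->Z: 30 MWh
  D->Z: 75 MWh
Total cost = €1445.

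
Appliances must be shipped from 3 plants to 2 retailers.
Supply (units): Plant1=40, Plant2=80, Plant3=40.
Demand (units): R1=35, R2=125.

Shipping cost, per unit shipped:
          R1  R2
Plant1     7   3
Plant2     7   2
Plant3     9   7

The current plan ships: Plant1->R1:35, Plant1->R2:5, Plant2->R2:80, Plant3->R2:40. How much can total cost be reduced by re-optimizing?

Current plan cost = 35·7 + 5·3 + 80·2 + 40·7 = 700.
Optimal plan:
  Plant1→R2: 40 × 3 = 120
  Plant2→R2: 80 × 2 = 160
  Plant3→R1: 35 × 9 = 315
  Plant3→R2: 5 × 7 = 35
Optimal cost = 630.
Saving = 700 − 630 = 70.

70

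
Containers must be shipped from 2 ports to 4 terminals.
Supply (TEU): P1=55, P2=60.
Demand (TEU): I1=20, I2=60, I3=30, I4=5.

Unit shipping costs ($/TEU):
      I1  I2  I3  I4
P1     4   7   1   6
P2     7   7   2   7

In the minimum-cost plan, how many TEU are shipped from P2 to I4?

0

Optimal shipments:
  P1 to I1: 20 × $4 = $80
  P1 to I3: 30 × $1 = $30
  P1 to I4: 5 × $6 = $30
  P2 to I2: 60 × $7 = $420
Total cost = $560.
The route P2→I4 is not used.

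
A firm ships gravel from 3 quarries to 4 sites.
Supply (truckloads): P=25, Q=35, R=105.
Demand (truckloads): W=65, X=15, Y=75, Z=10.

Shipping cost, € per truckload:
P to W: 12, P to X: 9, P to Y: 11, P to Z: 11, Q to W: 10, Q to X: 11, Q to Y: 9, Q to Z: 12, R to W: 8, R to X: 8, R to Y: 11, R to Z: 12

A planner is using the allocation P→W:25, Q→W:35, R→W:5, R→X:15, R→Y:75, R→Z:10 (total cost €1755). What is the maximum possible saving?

250

Current plan cost = 25·12 + 35·10 + 5·8 + 15·8 + 75·11 + 10·12 = €1755.
Optimal plan:
  P→Y: 15 × €11 = €165
  P→Z: 10 × €11 = €110
  Q→Y: 35 × €9 = €315
  R→W: 65 × €8 = €520
  R→X: 15 × €8 = €120
  R→Y: 25 × €11 = €275
Optimal cost = €1505.
Saving = 1755 − 1505 = €250.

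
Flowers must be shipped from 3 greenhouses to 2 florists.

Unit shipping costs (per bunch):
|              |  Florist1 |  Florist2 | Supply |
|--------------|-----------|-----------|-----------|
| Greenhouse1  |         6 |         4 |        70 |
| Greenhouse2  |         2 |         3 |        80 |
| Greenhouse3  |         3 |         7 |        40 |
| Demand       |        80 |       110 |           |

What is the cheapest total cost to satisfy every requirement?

600

A cheapest plan:
  Greenhouse1->Florist2: 70 × 4 = 280
  Greenhouse2->Florist1: 40 × 2 = 80
  Greenhouse2->Florist2: 40 × 3 = 120
  Greenhouse3->Florist1: 40 × 3 = 120
Total = 280 + 80 + 120 + 120 = 600.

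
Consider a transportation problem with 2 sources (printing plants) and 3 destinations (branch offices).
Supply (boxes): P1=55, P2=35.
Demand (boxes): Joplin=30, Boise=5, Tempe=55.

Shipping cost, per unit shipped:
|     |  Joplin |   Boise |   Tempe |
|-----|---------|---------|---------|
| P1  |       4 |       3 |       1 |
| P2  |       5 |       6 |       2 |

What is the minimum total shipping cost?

225

A cheapest plan:
  P1→Joplin: 30 boxes
  P1→Boise: 5 boxes
  P1→Tempe: 20 boxes
  P2→Tempe: 35 boxes
Total cost = 225.
(Supply check: P1 ships 55; P2 ships 35.)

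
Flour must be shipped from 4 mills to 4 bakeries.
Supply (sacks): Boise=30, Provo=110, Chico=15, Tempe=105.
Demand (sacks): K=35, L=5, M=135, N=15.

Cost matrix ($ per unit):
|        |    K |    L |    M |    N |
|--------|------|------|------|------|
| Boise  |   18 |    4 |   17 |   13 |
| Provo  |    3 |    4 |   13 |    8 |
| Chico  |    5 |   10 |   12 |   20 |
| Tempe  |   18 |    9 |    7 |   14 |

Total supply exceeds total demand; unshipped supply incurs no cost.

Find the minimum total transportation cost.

1355

Optimal allocation:
  Provo to K: 35 × $3 = $105
  Provo to L: 5 × $4 = $20
  Provo to M: 15 × $13 = $195
  Provo to N: 15 × $8 = $120
  Chico to M: 15 × $12 = $180
  Tempe to M: 105 × $7 = $735
Total = 105 + 20 + 195 + 120 + 180 + 735 = $1355.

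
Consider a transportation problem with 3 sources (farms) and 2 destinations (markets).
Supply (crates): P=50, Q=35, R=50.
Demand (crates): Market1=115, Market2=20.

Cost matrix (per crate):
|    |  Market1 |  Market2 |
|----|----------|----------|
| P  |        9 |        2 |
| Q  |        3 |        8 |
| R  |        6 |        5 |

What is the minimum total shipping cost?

Optimal allocation:
  P to Market1: 30 crates
  P to Market2: 20 crates
  Q to Market1: 35 crates
  R to Market1: 50 crates
Total cost = 715.
(Supply check: P ships 50; Q ships 35; R ships 50.)

715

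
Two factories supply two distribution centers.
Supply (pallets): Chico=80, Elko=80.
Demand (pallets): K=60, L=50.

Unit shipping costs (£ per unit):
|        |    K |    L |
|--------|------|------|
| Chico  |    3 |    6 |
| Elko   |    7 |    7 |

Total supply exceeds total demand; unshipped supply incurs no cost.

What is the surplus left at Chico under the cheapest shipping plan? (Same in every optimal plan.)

Minimum-cost shipments:
  Chico to K: 60 × £3 = £180
  Chico to L: 20 × £6 = £120
  Elko to L: 30 × £7 = £210
Total cost = £510.
Chico ships 80 of its 80, leaving 0.

0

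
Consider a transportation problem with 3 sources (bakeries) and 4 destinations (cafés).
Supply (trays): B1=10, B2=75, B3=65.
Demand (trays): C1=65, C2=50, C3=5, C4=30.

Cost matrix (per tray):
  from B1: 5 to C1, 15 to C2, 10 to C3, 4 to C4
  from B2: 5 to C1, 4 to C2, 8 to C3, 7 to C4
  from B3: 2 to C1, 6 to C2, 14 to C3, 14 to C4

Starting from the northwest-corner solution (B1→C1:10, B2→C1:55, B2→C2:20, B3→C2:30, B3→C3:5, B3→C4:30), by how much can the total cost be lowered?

525

Current plan cost = 10·5 + 55·5 + 20·4 + 30·6 + 5·14 + 30·14 = 1075.
Optimal plan:
  B1 to C4: 10 × 4 = 40
  B2 to C2: 50 × 4 = 200
  B2 to C3: 5 × 8 = 40
  B2 to C4: 20 × 7 = 140
  B3 to C1: 65 × 2 = 130
Optimal cost = 550.
Saving = 1075 − 550 = 525.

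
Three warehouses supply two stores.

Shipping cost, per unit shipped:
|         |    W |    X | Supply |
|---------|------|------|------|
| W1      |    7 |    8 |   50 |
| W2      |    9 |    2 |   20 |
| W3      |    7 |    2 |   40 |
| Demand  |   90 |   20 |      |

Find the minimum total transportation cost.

A cheapest plan:
  W1–W: 50 × 7 = 350
  W2–X: 20 × 2 = 40
  W3–W: 40 × 7 = 280
Total = 350 + 40 + 280 = 670.

670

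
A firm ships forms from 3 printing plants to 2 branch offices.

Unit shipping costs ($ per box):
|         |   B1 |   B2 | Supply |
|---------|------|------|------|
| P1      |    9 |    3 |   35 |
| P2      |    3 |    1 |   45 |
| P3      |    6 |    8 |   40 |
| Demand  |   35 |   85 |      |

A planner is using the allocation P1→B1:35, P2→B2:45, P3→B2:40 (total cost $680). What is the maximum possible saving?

Current plan cost = 35·9 + 45·1 + 40·8 = $680.
Optimal plan:
  P1 to B2: 35 boxes
  P2 to B2: 45 boxes
  P3 to B1: 35 boxes
  P3 to B2: 5 boxes
Optimal cost = $400.
Saving = 680 − 400 = $280.

280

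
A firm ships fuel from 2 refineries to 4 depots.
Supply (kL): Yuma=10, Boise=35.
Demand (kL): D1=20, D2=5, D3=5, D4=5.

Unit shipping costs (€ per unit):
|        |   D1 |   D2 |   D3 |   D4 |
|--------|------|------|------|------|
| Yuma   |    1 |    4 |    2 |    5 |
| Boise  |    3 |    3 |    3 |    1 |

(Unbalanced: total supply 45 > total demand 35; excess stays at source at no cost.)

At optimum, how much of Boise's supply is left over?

10

Minimum-cost shipments:
  Yuma->D1: 10 × €1 = €10
  Boise->D1: 10 × €3 = €30
  Boise->D2: 5 × €3 = €15
  Boise->D3: 5 × €3 = €15
  Boise->D4: 5 × €1 = €5
Total cost = €75.
Boise ships 25 of its 35, leaving 10.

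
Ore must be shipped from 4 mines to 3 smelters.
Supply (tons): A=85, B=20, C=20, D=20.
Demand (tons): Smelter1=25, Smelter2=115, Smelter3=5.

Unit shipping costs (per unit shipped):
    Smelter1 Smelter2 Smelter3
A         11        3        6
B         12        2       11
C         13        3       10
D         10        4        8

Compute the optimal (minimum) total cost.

One minimum-cost allocation:
  A to Smelter1: 5 × 11 = 55
  A to Smelter2: 75 × 3 = 225
  A to Smelter3: 5 × 6 = 30
  B to Smelter2: 20 × 2 = 40
  C to Smelter2: 20 × 3 = 60
  D to Smelter1: 20 × 10 = 200
Total = 55 + 225 + 30 + 40 + 60 + 200 = 610.

610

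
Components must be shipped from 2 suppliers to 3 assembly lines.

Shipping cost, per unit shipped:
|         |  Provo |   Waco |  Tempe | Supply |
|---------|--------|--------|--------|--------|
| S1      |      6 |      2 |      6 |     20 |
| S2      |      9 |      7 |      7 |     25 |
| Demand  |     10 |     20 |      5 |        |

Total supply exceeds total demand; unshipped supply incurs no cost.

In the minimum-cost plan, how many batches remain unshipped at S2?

Minimum-cost shipments:
  S1 to Waco: 20 × 2 = 40
  S2 to Provo: 10 × 9 = 90
  S2 to Tempe: 5 × 7 = 35
Total cost = 165.
S2 ships 15 of its 25, leaving 10.

10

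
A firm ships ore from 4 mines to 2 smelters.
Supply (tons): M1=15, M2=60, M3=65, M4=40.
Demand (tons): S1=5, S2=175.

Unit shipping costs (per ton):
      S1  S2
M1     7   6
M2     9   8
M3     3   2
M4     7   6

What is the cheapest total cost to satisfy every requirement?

One minimum-cost allocation:
  M1–S1: 5 × 7 = 35
  M1–S2: 10 × 6 = 60
  M2–S2: 60 × 8 = 480
  M3–S2: 65 × 2 = 130
  M4–S2: 40 × 6 = 240
Total = 35 + 60 + 480 + 130 + 240 = 945.
(Supply check: M1 ships 15; M2 ships 60; M3 ships 65; M4 ships 40.)

945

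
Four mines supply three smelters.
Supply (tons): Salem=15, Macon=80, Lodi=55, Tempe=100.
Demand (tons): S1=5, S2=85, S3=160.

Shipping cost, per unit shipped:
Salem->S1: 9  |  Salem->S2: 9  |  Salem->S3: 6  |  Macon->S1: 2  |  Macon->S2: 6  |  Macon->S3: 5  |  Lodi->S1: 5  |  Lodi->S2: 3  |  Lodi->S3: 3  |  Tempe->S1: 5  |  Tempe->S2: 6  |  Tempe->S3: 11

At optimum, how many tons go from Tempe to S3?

10

The minimum-cost plan:
  Salem–S3: 15 tons
  Macon–S3: 80 tons
  Lodi–S3: 55 tons
  Tempe–S1: 5 tons
  Tempe–S2: 85 tons
  Tempe–S3: 10 tons
Total cost = 1300.
So Tempe→S3 carries 10 tons.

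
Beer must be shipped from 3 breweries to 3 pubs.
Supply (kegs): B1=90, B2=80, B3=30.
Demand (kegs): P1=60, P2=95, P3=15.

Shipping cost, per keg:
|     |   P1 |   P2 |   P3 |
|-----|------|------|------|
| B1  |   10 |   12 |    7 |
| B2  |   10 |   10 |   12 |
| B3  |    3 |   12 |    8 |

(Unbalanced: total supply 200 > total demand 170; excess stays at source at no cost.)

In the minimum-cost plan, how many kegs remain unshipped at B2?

An optimal plan:
  B1–P1: 30 × 10 = 300
  B1–P2: 15 × 12 = 180
  B1–P3: 15 × 7 = 105
  B2–P2: 80 × 10 = 800
  B3–P1: 30 × 3 = 90
Total cost = 1475.
B2 ships 80 of its 80, leaving 0.

0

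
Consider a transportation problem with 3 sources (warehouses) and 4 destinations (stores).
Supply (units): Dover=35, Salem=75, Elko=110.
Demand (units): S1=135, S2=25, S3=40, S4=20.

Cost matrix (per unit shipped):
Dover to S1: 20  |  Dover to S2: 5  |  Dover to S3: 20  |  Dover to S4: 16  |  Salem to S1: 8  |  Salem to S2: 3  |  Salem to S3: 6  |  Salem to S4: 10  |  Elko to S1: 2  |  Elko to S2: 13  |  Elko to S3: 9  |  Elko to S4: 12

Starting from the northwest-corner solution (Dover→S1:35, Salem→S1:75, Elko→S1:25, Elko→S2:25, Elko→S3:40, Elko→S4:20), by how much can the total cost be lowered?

1230

Current plan cost = 35·20 + 75·8 + 25·2 + 25·13 + 40·9 + 20·12 = 2275.
Optimal plan:
  Dover–S2: 25 units
  Dover–S4: 10 units
  Salem–S1: 25 units
  Salem–S3: 40 units
  Salem–S4: 10 units
  Elko–S1: 110 units
Optimal cost = 1045.
Saving = 2275 − 1045 = 1230.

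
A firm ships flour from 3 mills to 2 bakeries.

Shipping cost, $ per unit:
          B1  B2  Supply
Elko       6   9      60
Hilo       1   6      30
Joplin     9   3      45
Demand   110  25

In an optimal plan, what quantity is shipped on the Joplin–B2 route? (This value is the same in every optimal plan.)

25

The minimum-cost plan:
  Elko to B1: 60 × $6 = $360
  Hilo to B1: 30 × $1 = $30
  Joplin to B1: 20 × $9 = $180
  Joplin to B2: 25 × $3 = $75
Total cost = $645.
So Joplin→B2 carries 25 sacks.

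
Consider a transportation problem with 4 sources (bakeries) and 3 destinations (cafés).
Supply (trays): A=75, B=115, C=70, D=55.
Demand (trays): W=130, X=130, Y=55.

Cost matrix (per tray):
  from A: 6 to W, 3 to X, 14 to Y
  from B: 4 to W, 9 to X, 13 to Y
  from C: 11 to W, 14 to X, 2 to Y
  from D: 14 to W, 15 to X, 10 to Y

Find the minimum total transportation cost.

1785

One minimum-cost allocation:
  A→X: 75 × 3 = 225
  B→W: 115 × 4 = 460
  C→W: 15 × 11 = 165
  C→Y: 55 × 2 = 110
  D→X: 55 × 15 = 825
Total = 225 + 460 + 165 + 110 + 825 = 1785.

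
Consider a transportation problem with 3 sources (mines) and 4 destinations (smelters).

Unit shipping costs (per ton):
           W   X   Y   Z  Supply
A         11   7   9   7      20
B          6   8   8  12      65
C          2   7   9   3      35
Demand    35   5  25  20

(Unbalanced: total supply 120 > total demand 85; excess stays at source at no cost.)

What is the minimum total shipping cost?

One minimum-cost allocation:
  A to X: 5 × 7 = 35
  B to W: 20 × 6 = 120
  B to Y: 25 × 8 = 200
  C to W: 15 × 2 = 30
  C to Z: 20 × 3 = 60
Total = 35 + 120 + 200 + 30 + 60 = 445.

445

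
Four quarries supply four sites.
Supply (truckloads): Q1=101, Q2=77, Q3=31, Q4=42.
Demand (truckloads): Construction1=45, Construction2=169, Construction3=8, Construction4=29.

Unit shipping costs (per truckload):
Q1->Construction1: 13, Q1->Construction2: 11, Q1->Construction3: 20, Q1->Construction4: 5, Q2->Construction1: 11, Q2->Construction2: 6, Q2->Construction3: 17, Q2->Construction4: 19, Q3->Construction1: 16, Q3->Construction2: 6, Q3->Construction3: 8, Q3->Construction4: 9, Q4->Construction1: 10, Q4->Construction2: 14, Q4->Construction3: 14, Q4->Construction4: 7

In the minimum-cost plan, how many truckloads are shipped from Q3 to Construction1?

0

Solving gives:
  Q1–Construction1: 3 × 13 = 39
  Q1–Construction2: 69 × 11 = 759
  Q1–Construction4: 29 × 5 = 145
  Q2–Construction2: 77 × 6 = 462
  Q3–Construction2: 23 × 6 = 138
  Q3–Construction3: 8 × 8 = 64
  Q4–Construction1: 42 × 10 = 420
Total cost = 2027.
The route Q3→Construction1 is not used.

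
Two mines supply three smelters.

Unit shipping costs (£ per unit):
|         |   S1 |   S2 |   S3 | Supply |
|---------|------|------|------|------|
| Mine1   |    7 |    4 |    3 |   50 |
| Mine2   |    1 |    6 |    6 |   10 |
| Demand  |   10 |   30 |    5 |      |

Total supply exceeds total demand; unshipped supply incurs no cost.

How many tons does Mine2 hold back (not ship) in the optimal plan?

0

An optimal plan:
  Mine1→S2: 30 × £4 = £120
  Mine1→S3: 5 × £3 = £15
  Mine2→S1: 10 × £1 = £10
Total cost = £145.
Mine2 ships 10 of its 10, leaving 0.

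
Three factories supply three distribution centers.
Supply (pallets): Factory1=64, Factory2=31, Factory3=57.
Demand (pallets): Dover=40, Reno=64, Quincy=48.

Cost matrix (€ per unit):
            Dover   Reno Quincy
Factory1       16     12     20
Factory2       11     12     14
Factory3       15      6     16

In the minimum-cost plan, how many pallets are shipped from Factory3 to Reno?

57

The minimum-cost plan:
  Factory1 to Dover: 40 pallets
  Factory1 to Reno: 7 pallets
  Factory1 to Quincy: 17 pallets
  Factory2 to Quincy: 31 pallets
  Factory3 to Reno: 57 pallets
Total cost = €1840.
So Factory3→Reno carries 57 pallets.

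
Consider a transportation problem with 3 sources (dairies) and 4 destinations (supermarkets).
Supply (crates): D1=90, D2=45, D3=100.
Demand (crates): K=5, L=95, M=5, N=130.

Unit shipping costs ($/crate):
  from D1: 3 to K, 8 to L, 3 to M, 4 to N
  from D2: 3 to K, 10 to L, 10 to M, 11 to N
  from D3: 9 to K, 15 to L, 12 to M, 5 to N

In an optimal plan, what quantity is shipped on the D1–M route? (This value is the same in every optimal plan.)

5

Optimal shipments:
  D1–L: 55 × $8 = $440
  D1–M: 5 × $3 = $15
  D1–N: 30 × $4 = $120
  D2–K: 5 × $3 = $15
  D2–L: 40 × $10 = $400
  D3–N: 100 × $5 = $500
Total cost = $1490.
So D1→M carries 5 crates.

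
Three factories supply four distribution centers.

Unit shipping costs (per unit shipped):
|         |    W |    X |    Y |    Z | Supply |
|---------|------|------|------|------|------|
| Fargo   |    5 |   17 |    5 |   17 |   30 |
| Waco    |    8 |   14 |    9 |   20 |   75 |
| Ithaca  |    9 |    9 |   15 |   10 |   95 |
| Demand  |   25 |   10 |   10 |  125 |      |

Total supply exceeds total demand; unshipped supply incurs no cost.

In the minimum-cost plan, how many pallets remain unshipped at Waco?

30

An optimal plan:
  Fargo→Y: 10 pallets
  Fargo→Z: 20 pallets
  Waco→W: 25 pallets
  Waco→X: 10 pallets
  Waco→Z: 10 pallets
  Ithaca→Z: 95 pallets
Total cost = 1880.
Waco ships 45 of its 75, leaving 30.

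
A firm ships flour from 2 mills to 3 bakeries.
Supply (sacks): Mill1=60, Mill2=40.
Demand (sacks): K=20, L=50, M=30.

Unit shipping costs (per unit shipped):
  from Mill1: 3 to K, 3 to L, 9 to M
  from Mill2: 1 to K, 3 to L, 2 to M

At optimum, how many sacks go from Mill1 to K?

The minimum-cost plan:
  Mill1 to K: 10 × 3 = 30
  Mill1 to L: 50 × 3 = 150
  Mill2 to K: 10 × 1 = 10
  Mill2 to M: 30 × 2 = 60
Total cost = 250.
So Mill1→K carries 10 sacks.

10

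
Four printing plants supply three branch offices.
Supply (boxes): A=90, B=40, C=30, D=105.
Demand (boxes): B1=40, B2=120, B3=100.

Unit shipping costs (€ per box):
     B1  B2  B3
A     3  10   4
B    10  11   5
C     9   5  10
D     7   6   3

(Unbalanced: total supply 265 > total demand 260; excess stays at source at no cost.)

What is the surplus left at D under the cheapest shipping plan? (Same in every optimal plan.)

0

Minimum-cost shipments:
  A–B1: 40 × €3 = €120
  A–B3: 50 × €4 = €200
  B–B3: 35 × €5 = €175
  C–B2: 30 × €5 = €150
  D–B2: 90 × €6 = €540
  D–B3: 15 × €3 = €45
Total cost = €1230.
D ships 105 of its 105, leaving 0.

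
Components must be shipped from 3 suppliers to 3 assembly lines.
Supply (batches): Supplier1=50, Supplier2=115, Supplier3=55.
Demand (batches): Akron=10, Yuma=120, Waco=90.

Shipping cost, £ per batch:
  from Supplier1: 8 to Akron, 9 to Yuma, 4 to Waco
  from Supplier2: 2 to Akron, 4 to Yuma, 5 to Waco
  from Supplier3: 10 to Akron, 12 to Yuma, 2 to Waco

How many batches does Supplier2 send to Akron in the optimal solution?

The minimum-cost plan:
  Supplier1->Yuma: 15 × £9 = £135
  Supplier1->Waco: 35 × £4 = £140
  Supplier2->Akron: 10 × £2 = £20
  Supplier2->Yuma: 105 × £4 = £420
  Supplier3->Waco: 55 × £2 = £110
Total cost = £825.
So Supplier2→Akron carries 10 batches.

10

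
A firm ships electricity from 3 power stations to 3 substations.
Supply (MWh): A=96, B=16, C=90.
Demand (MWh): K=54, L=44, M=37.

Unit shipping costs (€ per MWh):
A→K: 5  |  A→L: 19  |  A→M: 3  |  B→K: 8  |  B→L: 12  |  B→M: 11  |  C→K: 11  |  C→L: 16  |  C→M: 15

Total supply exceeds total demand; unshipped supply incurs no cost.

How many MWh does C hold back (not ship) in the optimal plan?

62

An optimal plan:
  A->K: 54 × €5 = €270
  A->M: 37 × €3 = €111
  B->L: 16 × €12 = €192
  C->L: 28 × €16 = €448
Total cost = €1021.
C ships 28 of its 90, leaving 62.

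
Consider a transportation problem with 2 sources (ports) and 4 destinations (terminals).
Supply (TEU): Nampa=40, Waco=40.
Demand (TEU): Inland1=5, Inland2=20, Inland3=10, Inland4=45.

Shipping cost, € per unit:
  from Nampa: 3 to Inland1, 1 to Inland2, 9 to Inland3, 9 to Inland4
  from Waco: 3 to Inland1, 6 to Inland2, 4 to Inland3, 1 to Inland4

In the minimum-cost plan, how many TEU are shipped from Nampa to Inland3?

Optimal shipments:
  Nampa to Inland1: 5 × €3 = €15
  Nampa to Inland2: 20 × €1 = €20
  Nampa to Inland3: 10 × €9 = €90
  Nampa to Inland4: 5 × €9 = €45
  Waco to Inland4: 40 × €1 = €40
Total cost = €210.
So Nampa→Inland3 carries 10 TEU.

10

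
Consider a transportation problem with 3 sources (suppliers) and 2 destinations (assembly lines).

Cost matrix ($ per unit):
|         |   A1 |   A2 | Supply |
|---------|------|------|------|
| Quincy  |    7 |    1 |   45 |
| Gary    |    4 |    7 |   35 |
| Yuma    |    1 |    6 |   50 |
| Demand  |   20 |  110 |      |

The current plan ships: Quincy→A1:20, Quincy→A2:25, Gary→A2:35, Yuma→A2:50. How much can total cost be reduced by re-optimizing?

Current plan cost = 20·7 + 25·1 + 35·7 + 50·6 = $710.
Optimal plan:
  Quincy to A2: 45 batches
  Gary to A2: 35 batches
  Yuma to A1: 20 batches
  Yuma to A2: 30 batches
Optimal cost = $490.
Saving = 710 − 490 = $220.

220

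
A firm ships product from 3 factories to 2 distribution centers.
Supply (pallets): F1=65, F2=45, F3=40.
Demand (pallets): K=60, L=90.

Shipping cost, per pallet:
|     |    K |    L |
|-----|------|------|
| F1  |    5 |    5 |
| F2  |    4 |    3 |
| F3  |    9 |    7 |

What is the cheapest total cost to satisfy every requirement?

Optimal allocation:
  F1→K: 60 × 5 = 300
  F1→L: 5 × 5 = 25
  F2→L: 45 × 3 = 135
  F3→L: 40 × 7 = 280
Total = 300 + 25 + 135 + 280 = 740.
(Supply check: F1 ships 65; F2 ships 45; F3 ships 40.)

740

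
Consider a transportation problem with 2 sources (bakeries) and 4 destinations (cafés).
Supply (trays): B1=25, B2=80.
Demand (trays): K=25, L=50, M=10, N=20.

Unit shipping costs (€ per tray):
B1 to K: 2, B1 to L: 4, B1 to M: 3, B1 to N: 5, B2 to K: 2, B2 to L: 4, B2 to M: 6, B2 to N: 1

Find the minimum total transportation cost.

300

One minimum-cost allocation:
  B1→L: 15 × €4 = €60
  B1→M: 10 × €3 = €30
  B2→K: 25 × €2 = €50
  B2→L: 35 × €4 = €140
  B2→N: 20 × €1 = €20
Total = 60 + 30 + 50 + 140 + 20 = €300.
(Supply check: B1 ships 25; B2 ships 80.)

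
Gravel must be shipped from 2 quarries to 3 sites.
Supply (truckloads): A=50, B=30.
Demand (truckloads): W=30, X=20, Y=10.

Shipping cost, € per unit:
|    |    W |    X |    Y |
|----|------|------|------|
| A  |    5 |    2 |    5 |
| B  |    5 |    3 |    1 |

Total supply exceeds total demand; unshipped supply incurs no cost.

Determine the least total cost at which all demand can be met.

200

A cheapest plan:
  A→W: 30 × €5 = €150
  A→X: 20 × €2 = €40
  B→Y: 10 × €1 = €10
Total = 150 + 40 + 10 = €200.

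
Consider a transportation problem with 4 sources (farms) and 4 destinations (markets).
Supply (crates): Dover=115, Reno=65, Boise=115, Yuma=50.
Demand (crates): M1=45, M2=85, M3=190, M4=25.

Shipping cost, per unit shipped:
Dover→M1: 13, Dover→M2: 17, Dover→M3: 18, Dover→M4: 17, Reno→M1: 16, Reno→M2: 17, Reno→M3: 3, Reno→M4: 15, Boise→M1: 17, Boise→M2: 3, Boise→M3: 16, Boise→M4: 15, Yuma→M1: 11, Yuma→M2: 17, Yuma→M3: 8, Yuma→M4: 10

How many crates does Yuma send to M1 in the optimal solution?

Optimal shipments:
  Dover→M1: 45 × 13 = 585
  Dover→M3: 45 × 18 = 810
  Dover→M4: 25 × 17 = 425
  Reno→M3: 65 × 3 = 195
  Boise→M2: 85 × 3 = 255
  Boise→M3: 30 × 16 = 480
  Yuma→M3: 50 × 8 = 400
Total cost = 3150.
The route Yuma→M1 is not used.

0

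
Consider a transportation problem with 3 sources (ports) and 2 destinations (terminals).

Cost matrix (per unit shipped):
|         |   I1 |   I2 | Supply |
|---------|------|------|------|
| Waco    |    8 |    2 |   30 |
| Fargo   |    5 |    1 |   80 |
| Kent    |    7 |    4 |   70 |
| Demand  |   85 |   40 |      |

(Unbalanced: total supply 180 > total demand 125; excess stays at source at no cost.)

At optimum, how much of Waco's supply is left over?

Minimum-cost shipments:
  Waco→I2: 30 × 2 = 60
  Fargo→I1: 70 × 5 = 350
  Fargo→I2: 10 × 1 = 10
  Kent→I1: 15 × 7 = 105
Total cost = 525.
Waco ships 30 of its 30, leaving 0.

0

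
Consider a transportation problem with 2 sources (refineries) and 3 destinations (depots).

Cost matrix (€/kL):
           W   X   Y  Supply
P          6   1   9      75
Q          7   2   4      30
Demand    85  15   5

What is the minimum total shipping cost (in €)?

570

One minimum-cost allocation:
  P->W: 60 kL
  P->X: 15 kL
  Q->W: 25 kL
  Q->Y: 5 kL
Total cost = €570.
(Supply check: P ships 75; Q ships 30.)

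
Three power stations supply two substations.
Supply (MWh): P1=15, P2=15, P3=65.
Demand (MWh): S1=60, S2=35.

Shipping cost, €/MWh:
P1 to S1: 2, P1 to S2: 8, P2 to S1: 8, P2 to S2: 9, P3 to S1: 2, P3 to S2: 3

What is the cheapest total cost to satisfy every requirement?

315

A cheapest plan:
  P1–S1: 15 × €2 = €30
  P2–S1: 15 × €8 = €120
  P3–S1: 30 × €2 = €60
  P3–S2: 35 × €3 = €105
Total = 30 + 120 + 60 + 105 = €315.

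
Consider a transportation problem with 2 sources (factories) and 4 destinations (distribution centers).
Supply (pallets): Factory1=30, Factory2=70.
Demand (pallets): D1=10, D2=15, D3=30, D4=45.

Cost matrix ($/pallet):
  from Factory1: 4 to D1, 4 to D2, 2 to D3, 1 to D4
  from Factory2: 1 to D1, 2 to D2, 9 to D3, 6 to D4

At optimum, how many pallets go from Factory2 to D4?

Solving gives:
  Factory1–D3: 30 × $2 = $60
  Factory2–D1: 10 × $1 = $10
  Factory2–D2: 15 × $2 = $30
  Factory2–D4: 45 × $6 = $270
Total cost = $370.
So Factory2→D4 carries 45 pallets.

45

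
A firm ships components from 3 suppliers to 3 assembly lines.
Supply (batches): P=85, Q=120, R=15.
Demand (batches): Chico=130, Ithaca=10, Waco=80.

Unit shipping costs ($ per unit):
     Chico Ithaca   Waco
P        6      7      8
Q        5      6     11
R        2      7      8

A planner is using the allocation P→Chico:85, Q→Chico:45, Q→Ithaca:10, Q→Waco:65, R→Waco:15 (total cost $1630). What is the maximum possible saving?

320

Current plan cost = 85·6 + 45·5 + 10·6 + 65·11 + 15·8 = $1630.
Optimal plan:
  P to Ithaca: 5 × $7 = $35
  P to Waco: 80 × $8 = $640
  Q to Chico: 115 × $5 = $575
  Q to Ithaca: 5 × $6 = $30
  R to Chico: 15 × $2 = $30
Optimal cost = $1310.
Saving = 1630 − 1310 = $320.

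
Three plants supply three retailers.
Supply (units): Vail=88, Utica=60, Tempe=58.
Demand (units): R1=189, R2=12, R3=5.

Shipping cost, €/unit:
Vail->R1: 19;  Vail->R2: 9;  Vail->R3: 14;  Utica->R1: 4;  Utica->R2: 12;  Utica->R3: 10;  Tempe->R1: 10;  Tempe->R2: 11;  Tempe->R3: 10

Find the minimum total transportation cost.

2347

Optimal allocation:
  Vail→R1: 71 × €19 = €1349
  Vail→R2: 12 × €9 = €108
  Vail→R3: 5 × €14 = €70
  Utica→R1: 60 × €4 = €240
  Tempe→R1: 58 × €10 = €580
Total = 1349 + 108 + 70 + 240 + 580 = €2347.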